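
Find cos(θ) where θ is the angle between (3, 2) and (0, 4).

With u = (3, 2), v = (0, 4):
u·v = 3·0 + 2·4 = 0 + 8 = 8.
|u| = √(3² + 2²) = √13, |v| = √(0² + 4²) = √16, so |u||v| = √(13·16) = √208.
cos θ = (u·v)/(|u||v|) = 8/√208 ≈ 0.5547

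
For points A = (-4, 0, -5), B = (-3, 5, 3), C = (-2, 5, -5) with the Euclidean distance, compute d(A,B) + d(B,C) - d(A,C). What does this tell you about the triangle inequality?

d(A,B) = √(1² + 5² + 8²) = √90 ≈ 9.4868, d(B,C) = √(1² + 0² + 8²) = √65 ≈ 8.0623, d(A,C) = √(2² + 5² + 0²) = √29 ≈ 5.3852.
d(A,B) + d(B,C) - d(A,C) = 9.4868 + 8.0623 - 5.3852 = 17.5491 - 5.3852 = 12.1639 (to 4 decimal places). This is ≥ 0, so the triangle inequality holds for these points.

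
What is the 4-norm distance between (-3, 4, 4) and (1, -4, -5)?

(Σ|x_i - y_i|^4)^(1/4) = (|-3 - 1|^4 + |4 - (-4)|^4 + |4 - (-5)|^4)^(1/4)
= (4^4 + 8^4 + 9^4)^(1/4) = (256 + 4096 + 6561)^(1/4) = (10913)^(1/4) ≈ 10.2208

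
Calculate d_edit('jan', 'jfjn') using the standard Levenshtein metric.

Let D[i][j] be the edit distance between the first i characters of 'jan' and the first j characters of 'jfjn', with D[i][0] = i, D[0][j] = j, and D[i][j] = D[i-1][j-1] if the characters match, else 1 + min(D[i-1][j], D[i][j-1], D[i-1][j-1]). Filling the table (rows: prefixes of 'jan', columns: prefixes of 'jfjn'):
     ε  j  f  j  n
  ε  0  1  2  3  4
  j  1  0  1  2  3
  a  2  1  1  2  3
  n  3  2  2  2  2
The bottom-right entry gives D[3][4] = 2, so no sequence of fewer than 2 edits works. Backtracking through the table gives one optimal edit sequence (2 edits):
  jan → jfan (ins f @2)
  jfan → jfjn (sub a→j @3)
Edit distance = 2.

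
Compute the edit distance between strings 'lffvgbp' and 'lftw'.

Let D[i][j] be the edit distance between the first i characters of 'lffvgbp' and the first j characters of 'lftw', with D[i][0] = i, D[0][j] = j, and D[i][j] = D[i-1][j-1] if the characters match, else 1 + min(D[i-1][j], D[i][j-1], D[i-1][j-1]). Filling the table (rows: prefixes of 'lffvgbp', columns: prefixes of 'lftw'):
     ε  l  f  t  w
  ε  0  1  2  3  4
  l  1  0  1  2  3
  f  2  1  0  1  2
  f  3  2  1  1  2
  v  4  3  2  2  2
  g  5  4  3  3  3
  b  6  5  4  4  4
  p  7  6  5  5  5
The bottom-right entry gives D[7][4] = 5, so no sequence of fewer than 5 edits works. Backtracking through the table gives one optimal edit sequence (5 edits):
  lffvgbp → lfvgbp (del f @2)
  lfvgbp → lfgbp (del v @3)
  lfgbp → lfbp (del g @3)
  lfbp → lftp (sub b→t @3)
  lftp → lftw (sub p→w @4)
Edit distance = 5.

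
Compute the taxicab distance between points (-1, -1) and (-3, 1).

Σ|x_i - y_i| = |-1 - (-3)| + |-1 - 1| = 2 + 2 = 4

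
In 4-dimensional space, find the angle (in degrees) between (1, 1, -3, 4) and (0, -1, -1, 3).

With u = (1, 1, -3, 4), v = (0, -1, -1, 3):
u·v = 1·0 + 1·(-1) + (-3)·(-1) + 4·3 = 0 + (-1) + 3 + 12 = 14.
|u| = √(1² + 1² + (-3)² + 4²) = √27, |v| = √(0² + (-1)² + (-1)² + 3²) = √11, so |u||v| = √(27·11) = √297.
cos θ = (u·v)/(|u||v|) = 14/√297 ≈ 0.812362
θ = arccos(0.812362) ≈ 35.67°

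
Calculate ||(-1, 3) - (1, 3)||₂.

√(Σ(x_i - y_i)²) = √((-1 - 1)² + (3 - 3)²)
= √((-2)² + 0²) = √(4 + 0) = √4 = 2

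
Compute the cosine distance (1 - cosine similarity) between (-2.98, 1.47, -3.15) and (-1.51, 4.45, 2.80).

With u = (-2.98, 1.47, -3.15), v = (-1.51, 4.45, 2.80):
u·v = (-2.98)·(-1.51) + 1.47·4.45 + (-3.15)·2.8 = 4.4998 + 6.5415 + (-8.82) = 2.2213.
|u| = √((-2.98)² + 1.47² + (-3.15)²) = √(8.8804 + 2.1609 + 9.9225) = √20.9638, |v| = √((-1.51)² + 4.45² + 2.8²) = √(2.2801 + 19.8025 + 7.84) = √29.9226.
cos θ = (u·v)/(|u||v|) = 2.2213/(√20.9638·√29.9226) ≈ 0.0887
Cosine distance = 1 - cos θ ≈ 1 - 0.0887 = 0.9113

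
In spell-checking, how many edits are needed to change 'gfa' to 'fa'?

Let D[i][j] be the edit distance between the first i characters of 'gfa' and the first j characters of 'fa', with D[i][0] = i, D[0][j] = j, and D[i][j] = D[i-1][j-1] if the characters match, else 1 + min(D[i-1][j], D[i][j-1], D[i-1][j-1]). Filling the table (rows: prefixes of 'gfa', columns: prefixes of 'fa'):
     ε  f  a
  ε  0  1  2
  g  1  1  2
  f  2  1  2
  a  3  2  1
The bottom-right entry gives D[3][2] = 1, so no sequence of fewer than 1 edit works. Backtracking through the table gives one optimal edit sequence (1 edit):
  gfa → fa (del g @1)
Edit distance = 1.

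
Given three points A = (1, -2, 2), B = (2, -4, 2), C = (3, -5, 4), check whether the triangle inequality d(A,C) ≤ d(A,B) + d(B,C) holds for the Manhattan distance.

d(A,B) = 1 + 2 + 0 = 3, d(B,C) = 1 + 1 + 2 = 4, d(A,C) = 2 + 3 + 2 = 7.
d(A,C) = 7 ≤ 3 + 4 = 7. Triangle inequality is satisfied.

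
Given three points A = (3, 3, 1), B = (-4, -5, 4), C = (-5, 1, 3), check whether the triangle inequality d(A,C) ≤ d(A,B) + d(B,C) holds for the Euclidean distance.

d(A,B) = √(7² + 8² + 3²) = √122 ≈ 11.0454, d(B,C) = √(1² + 6² + 1²) = √38 ≈ 6.1644, d(A,C) = √(8² + 2² + 2²) = √72 ≈ 8.4853.
d(A,C) ≈ 8.4853 ≤ 11.0454 + 6.1644 = 17.2098. Triangle inequality is satisfied.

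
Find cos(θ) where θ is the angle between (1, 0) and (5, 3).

With u = (1, 0), v = (5, 3):
u·v = 1·5 + 0·3 = 5 + 0 = 5.
|u| = √(1² + 0²) = √1, |v| = √(5² + 3²) = √34, so |u||v| = √(1·34) = √34.
cos θ = (u·v)/(|u||v|) = 5/√34 ≈ 0.8575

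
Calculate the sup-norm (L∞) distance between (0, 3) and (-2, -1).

max(|x_i - y_i|) = max(|0 - (-2)|, |3 - (-1)|) = max(2, 4) = 4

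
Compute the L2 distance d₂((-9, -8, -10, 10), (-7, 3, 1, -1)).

√(Σ(x_i - y_i)²) = √((-9 - (-7))² + (-8 - 3)² + (-10 - 1)² + (10 - (-1))²)
= √((-2)² + (-11)² + (-11)² + 11²) = √(4 + 121 + 121 + 121) = √367 ≈ 19.1572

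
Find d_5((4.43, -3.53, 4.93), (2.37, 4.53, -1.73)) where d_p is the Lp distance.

(Σ|x_i - y_i|^5)^(1/5) = (|4.43 - 2.37|^5 + |-3.53 - 4.53|^5 + |4.93 - (-1.73)|^5)^(1/5)
= (2.06^5 + 8.06^5 + 6.66^5)^(1/5) ≈ (37.0968 + 34015.3708 + 13103.0122)^(1/5) = (47155.4798)^(1/5) ≈ 8.6041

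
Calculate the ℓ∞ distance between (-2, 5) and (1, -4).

max(|x_i - y_i|) = max(|-2 - 1|, |5 - (-4)|) = max(3, 9) = 9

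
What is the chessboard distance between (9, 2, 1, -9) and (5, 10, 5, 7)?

max(|x_i - y_i|) = max(|9 - 5|, |2 - 10|, |1 - 5|, |-9 - 7|) = max(4, 8, 4, 16) = 16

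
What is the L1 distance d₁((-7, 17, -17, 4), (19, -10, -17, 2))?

Σ|x_i - y_i| = |-7 - 19| + |17 - (-10)| + |-17 - (-17)| + |4 - 2| = 26 + 27 + 0 + 2 = 55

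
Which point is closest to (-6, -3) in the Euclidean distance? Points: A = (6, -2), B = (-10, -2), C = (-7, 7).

Distances: d(A) ≈ 12.0416, d(B) ≈ 4.1231, d(C) ≈ 10.0499. Nearest: B = (-10, -2) with distance 4.1231.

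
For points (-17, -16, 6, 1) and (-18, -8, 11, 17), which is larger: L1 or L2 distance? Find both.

L1 = |-17 - (-18)| + |-16 - (-8)| + |6 - 11| + |1 - 17| = 1 + 8 + 5 + 16 = 30
L2 = √(1² + 8² + 5² + 16²) = √346 ≈ 18.6011
L1 ≥ L2 always (equality iff movement is along one axis); L1 > L2 here.
Ratio L1/L2 = 30/√346 ≈ 1.6128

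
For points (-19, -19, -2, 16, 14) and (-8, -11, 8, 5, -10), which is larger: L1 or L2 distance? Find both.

L1 = |-19 - (-8)| + |-19 - (-11)| + |-2 - 8| + |16 - 5| + |14 - (-10)| = 11 + 8 + 10 + 11 + 24 = 64
L2 = √(11² + 8² + 10² + 11² + 24²) = √982 ≈ 31.3369
L1 ≥ L2 always (equality iff movement is along one axis); L1 > L2 here.
Ratio L1/L2 = 64/√982 ≈ 2.0423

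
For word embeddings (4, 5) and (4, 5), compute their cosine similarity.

With u = (4, 5), v = (4, 5):
u·v = 4·4 + 5·5 = 16 + 25 = 41.
|u| = √(4² + 5²) = √41, |v| = √(4² + 5²) = √41, so |u||v| = √(41·41) = √1681 = 41.
cos θ = (u·v)/(|u||v|) = 41/41 = 1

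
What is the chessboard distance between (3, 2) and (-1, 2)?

max(|x_i - y_i|) = max(|3 - (-1)|, |2 - 2|) = max(4, 0) = 4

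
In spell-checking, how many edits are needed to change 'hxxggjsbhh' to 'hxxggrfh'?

Let D[i][j] be the edit distance between the first i characters of 'hxxggjsbhh' and the first j characters of 'hxxggrfh', with D[i][0] = i, D[0][j] = j, and D[i][j] = D[i-1][j-1] if the characters match, else 1 + min(D[i-1][j], D[i][j-1], D[i-1][j-1]). Filling the table (rows: prefixes of 'hxxggjsbhh', columns: prefixes of 'hxxggrfh'):
     ε  h  x  x  g  g  r  f  h
  ε  0  1  2  3  4  5  6  7  8
  h  1  0  1  2  3  4  5  6  7
  x  2  1  0  1  2  3  4  5  6
  x  3  2  1  0  1  2  3  4  5
  g  4  3  2  1  0  1  2  3  4
  g  5  4  3  2  1  0  1  2  3
  j  6  5  4  3  2  1  1  2  3
  s  7  6  5  4  3  2  2  2  3
  b  8  7  6  5  4  3  3  3  3
  h  9  8  7  6  5  4  4  4  3
  h 10  9  8  7  6  5  5  5  4
The bottom-right entry gives D[10][8] = 4, so no sequence of fewer than 4 edits works. Backtracking through the table gives one optimal edit sequence (4 edits):
  hxxggjsbhh → hxxggsbhh (del j @6)
  hxxggsbhh → hxxggbhh (del s @6)
  hxxggbhh → hxxggrhh (sub b→r @6)
  hxxggrhh → hxxggrfh (sub h→f @7)
Edit distance = 4.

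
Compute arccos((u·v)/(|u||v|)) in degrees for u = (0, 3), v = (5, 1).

With u = (0, 3), v = (5, 1):
u·v = 0·5 + 3·1 = 0 + 3 = 3.
|u| = √(0² + 3²) = √9, |v| = √(5² + 1²) = √26, so |u||v| = √(9·26) = √234.
cos θ = (u·v)/(|u||v|) = 3/√234 ≈ 0.196116
θ = arccos(0.196116) ≈ 78.69°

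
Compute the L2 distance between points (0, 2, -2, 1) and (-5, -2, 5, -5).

(Σ|x_i - y_i|^2)^(1/2) = (|0 - (-5)|^2 + |2 - (-2)|^2 + |-2 - 5|^2 + |1 - (-5)|^2)^(1/2)
= (5^2 + 4^2 + 7^2 + 6^2)^(1/2) = (25 + 16 + 49 + 36)^(1/2) = (126)^(1/2) ≈ 11.225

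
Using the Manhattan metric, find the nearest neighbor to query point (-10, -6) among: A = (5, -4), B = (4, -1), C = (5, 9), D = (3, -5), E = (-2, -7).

Distances: d(A) = 17, d(B) = 19, d(C) = 30, d(D) = 14, d(E) = 9. Nearest: E = (-2, -7) with distance 9.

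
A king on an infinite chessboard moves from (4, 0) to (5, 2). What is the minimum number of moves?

max(|x_i - y_i|) = max(|4 - 5|, |0 - 2|) = max(1, 2) = 2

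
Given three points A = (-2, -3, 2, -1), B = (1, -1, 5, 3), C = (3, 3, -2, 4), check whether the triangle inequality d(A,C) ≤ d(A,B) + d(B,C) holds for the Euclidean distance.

d(A,B) = √(3² + 2² + 3² + 4²) = √38 ≈ 6.1644, d(B,C) = √(2² + 4² + 7² + 1²) = √70 ≈ 8.3666, d(A,C) = √(5² + 6² + 4² + 5²) = √102 ≈ 10.0995.
d(A,C) ≈ 10.0995 ≤ 6.1644 + 8.3666 = 14.531. Triangle inequality is satisfied.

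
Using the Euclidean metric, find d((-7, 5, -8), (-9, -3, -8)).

√(Σ(x_i - y_i)²) = √((-7 - (-9))² + (5 - (-3))² + (-8 - (-8))²)
= √(2² + 8² + 0²) = √(4 + 64 + 0) = √68 ≈ 8.2462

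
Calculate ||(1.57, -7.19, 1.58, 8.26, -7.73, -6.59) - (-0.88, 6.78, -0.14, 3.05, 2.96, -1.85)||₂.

√(Σ(x_i - y_i)²) = √((1.57 - (-0.88))² + (-7.19 - 6.78)² + (1.58 - (-0.14))² + (8.26 - 3.05)² + (-7.73 - 2.96)² + (-6.59 - (-1.85))²)
= √(2.45² + (-13.97)² + 1.72² + 5.21² + (-10.69)² + (-4.74)²) = √(6.0025 + 195.1609 + 2.9584 + 27.1441 + 114.2761 + 22.4676) = √368.0096 ≈ 19.1836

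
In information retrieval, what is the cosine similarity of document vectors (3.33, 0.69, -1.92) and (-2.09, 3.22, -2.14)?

With u = (3.33, 0.69, -1.92), v = (-2.09, 3.22, -2.14):
u·v = 3.33·(-2.09) + 0.69·3.22 + (-1.92)·(-2.14) = (-6.9597) + 2.2218 + 4.1088 = -0.6291.
|u| = √(3.33² + 0.69² + (-1.92)²) = √(11.0889 + 0.4761 + 3.6864) = √15.2514, |v| = √((-2.09)² + 3.22² + (-2.14)²) = √(4.3681 + 10.3684 + 4.5796) = √19.3161.
cos θ = (u·v)/(|u||v|) = -0.6291/(√15.2514·√19.3161) ≈ -0.0367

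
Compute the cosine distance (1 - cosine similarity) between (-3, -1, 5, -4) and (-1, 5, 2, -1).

With u = (-3, -1, 5, -4), v = (-1, 5, 2, -1):
u·v = (-3)·(-1) + (-1)·5 + 5·2 + (-4)·(-1) = 3 + (-5) + 10 + 4 = 12.
|u| = √((-3)² + (-1)² + 5² + (-4)²) = √51, |v| = √((-1)² + 5² + 2² + (-1)²) = √31, so |u||v| = √(51·31) = √1581.
cos θ = (u·v)/(|u||v|) = 12/√1581 ≈ 0.3018
Cosine distance = 1 - cos θ ≈ 1 - 0.3018 = 0.6982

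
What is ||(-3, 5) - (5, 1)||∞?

max(|x_i - y_i|) = max(|-3 - 5|, |5 - 1|) = max(8, 4) = 8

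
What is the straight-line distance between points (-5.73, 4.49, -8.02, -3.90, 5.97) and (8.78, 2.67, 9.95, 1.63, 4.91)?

√(Σ(x_i - y_i)²) = √((-5.73 - 8.78)² + (4.49 - 2.67)² + (-8.02 - 9.95)² + (-3.9 - 1.63)² + (5.97 - 4.91)²)
= √((-14.51)² + 1.82² + (-17.97)² + (-5.53)² + 1.06²) = √(210.5401 + 3.3124 + 322.9209 + 30.5809 + 1.1236) = √568.4779 ≈ 23.8428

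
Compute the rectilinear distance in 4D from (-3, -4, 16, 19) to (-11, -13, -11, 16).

Σ|x_i - y_i| = |-3 - (-11)| + |-4 - (-13)| + |16 - (-11)| + |19 - 16| = 8 + 9 + 27 + 3 = 47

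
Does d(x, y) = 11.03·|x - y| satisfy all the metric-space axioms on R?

Yes. Since |x - y| is a metric on R and 11.03 > 0, the positive scalar multiple 11.03·|x - y| is also a metric: scaling by a positive constant preserves non-negativity, identity (d=0 ⟺ |x-y|=0 ⟺ x=y), symmetry, and the triangle inequality.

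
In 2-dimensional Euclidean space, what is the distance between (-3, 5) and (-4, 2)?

√(Σ(x_i - y_i)²) = √((-3 - (-4))² + (5 - 2)²)
= √(1² + 3²) = √(1 + 9) = √10 ≈ 3.1623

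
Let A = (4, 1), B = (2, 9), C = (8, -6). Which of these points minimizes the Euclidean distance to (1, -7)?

Distances: d(A) ≈ 8.544, d(B) ≈ 16.0312, d(C) ≈ 7.0711. Nearest: C = (8, -6) with distance 7.0711.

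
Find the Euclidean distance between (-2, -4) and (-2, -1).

√(Σ(x_i - y_i)²) = √((-2 - (-2))² + (-4 - (-1))²)
= √(0² + (-3)²) = √(0 + 9) = √9 = 3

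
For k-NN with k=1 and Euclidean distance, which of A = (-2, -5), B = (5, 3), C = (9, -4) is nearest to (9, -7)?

Distances: d(A) ≈ 11.1803, d(B) ≈ 10.7703, d(C) = 3. Nearest: C = (9, -4) with distance 3.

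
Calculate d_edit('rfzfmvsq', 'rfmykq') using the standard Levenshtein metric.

Let D[i][j] be the edit distance between the first i characters of 'rfzfmvsq' and the first j characters of 'rfmykq', with D[i][0] = i, D[0][j] = j, and D[i][j] = D[i-1][j-1] if the characters match, else 1 + min(D[i-1][j], D[i][j-1], D[i-1][j-1]). Filling the table (rows: prefixes of 'rfzfmvsq', columns: prefixes of 'rfmykq'):
     ε  r  f  m  y  k  q
  ε  0  1  2  3  4  5  6
  r  1  0  1  2  3  4  5
  f  2  1  0  1  2  3  4
  z  3  2  1  1  2  3  4
  f  4  3  2  2  2  3  4
  m  5  4  3  2  3  3  4
  v  6  5  4  3  3  4  4
  s  7  6  5  4  4  4  5
  q  8  7  6  5  5  5  4
The bottom-right entry gives D[8][6] = 4, so no sequence of fewer than 4 edits works. Backtracking through the table gives one optimal edit sequence (4 edits):
  rfzfmvsq → rzfmvsq (del f @2)
  rzfmvsq → rfmvsq (del z @2)
  rfmvsq → rfmysq (sub v→y @4)
  rfmysq → rfmykq (sub s→k @5)
Edit distance = 4.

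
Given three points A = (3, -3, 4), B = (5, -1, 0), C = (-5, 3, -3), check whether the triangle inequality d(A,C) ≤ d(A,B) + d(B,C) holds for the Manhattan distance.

d(A,B) = 2 + 2 + 4 = 8, d(B,C) = 10 + 4 + 3 = 17, d(A,C) = 8 + 6 + 7 = 21.
d(A,C) = 21 ≤ 8 + 17 = 25. Triangle inequality is satisfied.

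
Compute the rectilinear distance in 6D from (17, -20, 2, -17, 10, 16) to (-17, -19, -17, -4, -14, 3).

Σ|x_i - y_i| = |17 - (-17)| + |-20 - (-19)| + |2 - (-17)| + |-17 - (-4)| + |10 - (-14)| + |16 - 3| = 34 + 1 + 19 + 13 + 24 + 13 = 104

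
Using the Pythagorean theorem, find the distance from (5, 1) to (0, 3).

√(Σ(x_i - y_i)²) = √((5 - 0)² + (1 - 3)²)
= √(5² + (-2)²) = √(25 + 4) = √29 ≈ 5.3852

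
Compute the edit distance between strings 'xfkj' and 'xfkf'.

Let D[i][j] be the edit distance between the first i characters of 'xfkj' and the first j characters of 'xfkf', with D[i][0] = i, D[0][j] = j, and D[i][j] = D[i-1][j-1] if the characters match, else 1 + min(D[i-1][j], D[i][j-1], D[i-1][j-1]). Filling the table (rows: prefixes of 'xfkj', columns: prefixes of 'xfkf'):
     ε  x  f  k  f
  ε  0  1  2  3  4
  x  1  0  1  2  3
  f  2  1  0  1  2
  k  3  2  1  0  1
  j  4  3  2  1  1
The bottom-right entry gives D[4][4] = 1, so no sequence of fewer than 1 edit works. Backtracking through the table gives one optimal edit sequence (1 edit):
  xfkj → xfkf (sub j→f @4)
Edit distance = 1.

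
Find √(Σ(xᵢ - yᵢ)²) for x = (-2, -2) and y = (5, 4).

√(Σ(x_i - y_i)²) = √((-2 - 5)² + (-2 - 4)²)
= √((-7)² + (-6)²) = √(49 + 36) = √85 ≈ 9.2195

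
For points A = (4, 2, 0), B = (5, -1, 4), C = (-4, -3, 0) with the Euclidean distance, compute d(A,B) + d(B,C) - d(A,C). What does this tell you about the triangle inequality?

d(A,B) = √(1² + 3² + 4²) = √26 ≈ 5.099, d(B,C) = √(9² + 2² + 4²) = √101 ≈ 10.0499, d(A,C) = √(8² + 5² + 0²) = √89 ≈ 9.434.
d(A,B) + d(B,C) - d(A,C) = 5.099 + 10.0499 - 9.434 = 15.1489 - 9.434 = 5.7149 (to 4 decimal places). This is ≥ 0, so the triangle inequality holds for these points.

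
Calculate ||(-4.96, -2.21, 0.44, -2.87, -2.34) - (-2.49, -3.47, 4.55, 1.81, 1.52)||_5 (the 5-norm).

(Σ|x_i - y_i|^5)^(1/5) = (|-4.96 - (-2.49)|^5 + |-2.21 - (-3.47)|^5 + |0.44 - 4.55|^5 + |-2.87 - 1.81|^5 + |-2.34 - 1.52|^5)^(1/5)
= (2.47^5 + 1.26^5 + 4.11^5 + 4.68^5 + 3.86^5)^(1/5) ≈ (91.9358 + 3.1758 + 1172.7599 + 2245.0668 + 856.9126)^(1/5) = (4369.8509)^(1/5) ≈ 5.3468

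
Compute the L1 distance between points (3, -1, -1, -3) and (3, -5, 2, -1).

Σ|x_i - y_i| = |3 - 3| + |-1 - (-5)| + |-1 - 2| + |-3 - (-1)| = 0 + 4 + 3 + 2 = 9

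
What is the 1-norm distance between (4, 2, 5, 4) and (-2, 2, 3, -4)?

Σ|x_i - y_i| = |4 - (-2)| + |2 - 2| + |5 - 3| + |4 - (-4)| = 6 + 0 + 2 + 8 = 16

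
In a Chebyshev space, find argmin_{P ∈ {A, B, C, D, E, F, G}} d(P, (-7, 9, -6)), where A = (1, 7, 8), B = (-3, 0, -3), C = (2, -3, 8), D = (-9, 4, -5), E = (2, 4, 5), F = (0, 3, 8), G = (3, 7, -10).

Distances: d(A) = 14, d(B) = 9, d(C) = 14, d(D) = 5, d(E) = 11, d(F) = 14, d(G) = 10. Nearest: D = (-9, 4, -5) with distance 5.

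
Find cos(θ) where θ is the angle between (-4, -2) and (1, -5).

With u = (-4, -2), v = (1, -5):
u·v = (-4)·1 + (-2)·(-5) = (-4) + 10 = 6.
|u| = √((-4)² + (-2)²) = √20, |v| = √(1² + (-5)²) = √26, so |u||v| = √(20·26) = √520.
cos θ = (u·v)/(|u||v|) = 6/√520 ≈ 0.2631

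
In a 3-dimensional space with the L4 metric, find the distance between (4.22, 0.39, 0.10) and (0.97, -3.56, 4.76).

(Σ|x_i - y_i|^4)^(1/4) = (|4.22 - 0.97|^4 + |0.39 - (-3.56)|^4 + |0.1 - 4.76|^4)^(1/4)
= (3.25^4 + 3.95^4 + 4.66^4)^(1/4) ≈ (111.5664 + 243.438 + 471.5673)^(1/4) = (826.5717)^(1/4) ≈ 5.3619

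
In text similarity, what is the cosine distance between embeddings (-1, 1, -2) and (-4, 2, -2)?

With u = (-1, 1, -2), v = (-4, 2, -2):
u·v = (-1)·(-4) + 1·2 + (-2)·(-2) = 4 + 2 + 4 = 10.
|u| = √((-1)² + 1² + (-2)²) = √6, |v| = √((-4)² + 2² + (-2)²) = √24, so |u||v| = √(6·24) = √144 = 12.
cos θ = (u·v)/(|u||v|) = 10/12 ≈ 0.8333
Cosine distance = 1 - cos θ ≈ 1 - 0.8333 = 0.1667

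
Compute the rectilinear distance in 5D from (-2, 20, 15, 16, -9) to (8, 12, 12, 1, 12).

Σ|x_i - y_i| = |-2 - 8| + |20 - 12| + |15 - 12| + |16 - 1| + |-9 - 12| = 10 + 8 + 3 + 15 + 21 = 57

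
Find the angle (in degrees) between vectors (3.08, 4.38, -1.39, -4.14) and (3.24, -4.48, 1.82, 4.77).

With u = (3.08, 4.38, -1.39, -4.14), v = (3.24, -4.48, 1.82, 4.77):
u·v = 3.08·3.24 + 4.38·(-4.48) + (-1.39)·1.82 + (-4.14)·4.77 = 9.9792 + (-19.6224) + (-2.5298) + (-19.7478) = -31.9208.
|u| = √(3.08² + 4.38² + (-1.39)² + (-4.14)²) = √(9.4864 + 19.1844 + 1.9321 + 17.1396) = √47.7425, |v| = √(3.24² + (-4.48)² + 1.82² + 4.77²) = √(10.4976 + 20.0704 + 3.3124 + 22.7529) = √56.6333.
cos θ = (u·v)/(|u||v|) = -31.9208/(√47.7425·√56.6333) ≈ -0.613883
θ = arccos(-0.613883) ≈ 127.87°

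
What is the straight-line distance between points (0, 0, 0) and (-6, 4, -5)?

√(Σ(x_i - y_i)²) = √((0 - (-6))² + (0 - 4)² + (0 - (-5))²)
= √(6² + (-4)² + 5²) = √(36 + 16 + 25) = √77 ≈ 8.775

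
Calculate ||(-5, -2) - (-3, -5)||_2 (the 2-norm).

(Σ|x_i - y_i|^2)^(1/2) = (|-5 - (-3)|^2 + |-2 - (-5)|^2)^(1/2)
= (2^2 + 3^2)^(1/2) = (4 + 9)^(1/2) = (13)^(1/2) ≈ 3.6056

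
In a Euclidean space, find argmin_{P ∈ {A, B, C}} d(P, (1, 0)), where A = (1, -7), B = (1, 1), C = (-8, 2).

Distances: d(A) = 7, d(B) = 1, d(C) ≈ 9.2195. Nearest: B = (1, 1) with distance 1.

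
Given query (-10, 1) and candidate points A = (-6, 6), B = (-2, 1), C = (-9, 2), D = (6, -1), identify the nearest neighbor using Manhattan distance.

Distances: d(A) = 9, d(B) = 8, d(C) = 2, d(D) = 18. Nearest: C = (-9, 2) with distance 2.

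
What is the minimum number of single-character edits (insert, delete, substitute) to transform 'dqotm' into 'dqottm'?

Let D[i][j] be the edit distance between the first i characters of 'dqotm' and the first j characters of 'dqottm', with D[i][0] = i, D[0][j] = j, and D[i][j] = D[i-1][j-1] if the characters match, else 1 + min(D[i-1][j], D[i][j-1], D[i-1][j-1]). Filling the table (rows: prefixes of 'dqotm', columns: prefixes of 'dqottm'):
     ε  d  q  o  t  t  m
  ε  0  1  2  3  4  5  6
  d  1  0  1  2  3  4  5
  q  2  1  0  1  2  3  4
  o  3  2  1  0  1  2  3
  t  4  3  2  1  0  1  2
  m  5  4  3  2  1  1  1
The bottom-right entry gives D[5][6] = 1, so no sequence of fewer than 1 edit works. Backtracking through the table gives one optimal edit sequence (1 edit):
  dqotm → dqottm (ins t @4)
Edit distance = 1.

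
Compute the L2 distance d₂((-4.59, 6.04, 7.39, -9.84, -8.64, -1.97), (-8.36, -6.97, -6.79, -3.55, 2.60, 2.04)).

√(Σ(x_i - y_i)²) = √((-4.59 - (-8.36))² + (6.04 - (-6.97))² + (7.39 - (-6.79))² + (-9.84 - (-3.55))² + (-8.64 - 2.6)² + (-1.97 - 2.04)²)
= √(3.77² + 13.01² + 14.18² + (-6.29)² + (-11.24)² + (-4.01)²) = √(14.2129 + 169.2601 + 201.0724 + 39.5641 + 126.3376 + 16.0801) = √566.5272 ≈ 23.8018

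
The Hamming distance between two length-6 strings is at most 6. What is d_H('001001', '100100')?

Differing positions: 1, 3, 4, 6. Hamming distance = 4. The maximum possible Hamming distance for length-6 strings is 6, so d_H/6 = 4/6 ≈ 0.6667.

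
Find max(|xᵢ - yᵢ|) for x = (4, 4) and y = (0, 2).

max(|x_i - y_i|) = max(|4 - 0|, |4 - 2|) = max(4, 2) = 4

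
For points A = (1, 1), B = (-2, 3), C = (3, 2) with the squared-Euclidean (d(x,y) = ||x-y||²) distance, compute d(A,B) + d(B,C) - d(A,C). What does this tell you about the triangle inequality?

d(A,B) = 3² + 2² = 13, d(B,C) = 5² + 1² = 26, d(A,C) = 2² + 1² = 5.
d(A,B) + d(B,C) - d(A,C) = 13 + 26 - 5 = 39 - 5 = 34. This is ≥ 0, so the triangle inequality holds for these points.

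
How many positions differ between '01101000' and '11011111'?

Differing positions: 1, 3, 4, 6, 7, 8. Hamming distance = 6.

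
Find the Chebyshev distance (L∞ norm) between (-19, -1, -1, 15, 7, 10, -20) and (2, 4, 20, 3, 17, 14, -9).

max(|x_i - y_i|) = max(|-19 - 2|, |-1 - 4|, |-1 - 20|, |15 - 3|, |7 - 17|, |10 - 14|, |-20 - (-9)|) = max(21, 5, 21, 12, 10, 4, 11) = 21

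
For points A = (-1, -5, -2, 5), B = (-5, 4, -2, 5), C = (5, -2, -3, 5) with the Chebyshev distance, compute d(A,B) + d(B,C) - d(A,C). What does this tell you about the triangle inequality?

d(A,B) = max(4, 9, 0, 0) = 9, d(B,C) = max(10, 6, 1, 0) = 10, d(A,C) = max(6, 3, 1, 0) = 6.
d(A,B) + d(B,C) - d(A,C) = 9 + 10 - 6 = 19 - 6 = 13. This is ≥ 0, so the triangle inequality holds for these points.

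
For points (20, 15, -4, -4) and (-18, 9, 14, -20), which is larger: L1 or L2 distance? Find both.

L1 = |20 - (-18)| + |15 - 9| + |-4 - 14| + |-4 - (-20)| = 38 + 6 + 18 + 16 = 78
L2 = √(38² + 6² + 18² + 16²) = √2060 ≈ 45.3872
L1 ≥ L2 always (equality iff movement is along one axis); L1 > L2 here.
Ratio L1/L2 = 78/√2060 ≈ 1.7185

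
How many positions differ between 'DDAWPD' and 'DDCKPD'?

Differing positions: 3, 4. Hamming distance = 2.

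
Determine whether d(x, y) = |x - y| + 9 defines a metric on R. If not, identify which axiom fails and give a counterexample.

No. d fails identity of indiscernibles (specifically d(x,x) = 0): d(-2, -2) = |-2 - (-2)| + 9 = 0 + 9 = 9 ≠ 0.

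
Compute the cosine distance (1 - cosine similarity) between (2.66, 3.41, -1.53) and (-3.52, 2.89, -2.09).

With u = (2.66, 3.41, -1.53), v = (-3.52, 2.89, -2.09):
u·v = 2.66·(-3.52) + 3.41·2.89 + (-1.53)·(-2.09) = (-9.3632) + 9.8549 + 3.1977 = 3.6894.
|u| = √(2.66² + 3.41² + (-1.53)²) = √(7.0756 + 11.6281 + 2.3409) = √21.0446, |v| = √((-3.52)² + 2.89² + (-2.09)²) = √(12.3904 + 8.3521 + 4.3681) = √25.1106.
cos θ = (u·v)/(|u||v|) = 3.6894/(√21.0446·√25.1106) ≈ 0.1605
Cosine distance = 1 - cos θ ≈ 1 - 0.1605 = 0.8395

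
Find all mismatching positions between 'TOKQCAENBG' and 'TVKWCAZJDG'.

Differing positions: 2, 4, 7, 8, 9. Hamming distance = 5.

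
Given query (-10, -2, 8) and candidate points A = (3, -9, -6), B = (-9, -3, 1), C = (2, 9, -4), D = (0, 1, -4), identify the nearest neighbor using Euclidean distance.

Distances: d(A) ≈ 20.347, d(B) ≈ 7.1414, d(C) ≈ 20.2237, d(D) ≈ 15.906. Nearest: B = (-9, -3, 1) with distance 7.1414.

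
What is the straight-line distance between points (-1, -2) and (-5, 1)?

√(Σ(x_i - y_i)²) = √((-1 - (-5))² + (-2 - 1)²)
= √(4² + (-3)²) = √(16 + 9) = √25 = 5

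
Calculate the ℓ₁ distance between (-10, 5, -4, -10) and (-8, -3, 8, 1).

Σ|x_i - y_i| = |-10 - (-8)| + |5 - (-3)| + |-4 - 8| + |-10 - 1| = 2 + 8 + 12 + 11 = 33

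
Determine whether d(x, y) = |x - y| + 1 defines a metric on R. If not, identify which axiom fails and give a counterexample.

No. d fails identity of indiscernibles (specifically d(x,x) = 0): d(-6, -6) = |-6 - (-6)| + 1 = 0 + 1 = 1 ≠ 0.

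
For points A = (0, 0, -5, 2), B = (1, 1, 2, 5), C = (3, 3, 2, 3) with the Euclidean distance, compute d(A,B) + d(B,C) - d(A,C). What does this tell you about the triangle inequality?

d(A,B) = √(1² + 1² + 7² + 3²) = √60 ≈ 7.746, d(B,C) = √(2² + 2² + 0² + 2²) = √12 ≈ 3.4641, d(A,C) = √(3² + 3² + 7² + 1²) = √68 ≈ 8.2462.
d(A,B) + d(B,C) - d(A,C) = 7.746 + 3.4641 - 8.2462 = 11.2101 - 8.2462 = 2.9639 (to 4 decimal places). This is ≥ 0, so the triangle inequality holds for these points.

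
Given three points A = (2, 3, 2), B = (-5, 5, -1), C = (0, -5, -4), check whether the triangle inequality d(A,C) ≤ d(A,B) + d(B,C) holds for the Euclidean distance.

d(A,B) = √(7² + 2² + 3²) = √62 ≈ 7.874, d(B,C) = √(5² + 10² + 3²) = √134 ≈ 11.5758, d(A,C) = √(2² + 8² + 6²) = √104 ≈ 10.198.
d(A,C) ≈ 10.198 ≤ 7.874 + 11.5758 = 19.4498. Triangle inequality is satisfied.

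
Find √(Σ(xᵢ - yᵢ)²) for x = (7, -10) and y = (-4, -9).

√(Σ(x_i - y_i)²) = √((7 - (-4))² + (-10 - (-9))²)
= √(11² + (-1)²) = √(121 + 1) = √122 ≈ 11.0454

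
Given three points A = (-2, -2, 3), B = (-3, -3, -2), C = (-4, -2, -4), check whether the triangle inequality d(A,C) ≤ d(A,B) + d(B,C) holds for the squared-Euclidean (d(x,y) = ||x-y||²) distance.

d(A,B) = 1² + 1² + 5² = 27, d(B,C) = 1² + 1² + 2² = 6, d(A,C) = 2² + 0² + 7² = 53.
d(A,C) = 53 > 27 + 6 = 33. Triangle inequality is VIOLATED. (Squared-Euclidean is not a metric — this is a counterexample.)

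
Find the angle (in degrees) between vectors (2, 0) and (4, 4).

With u = (2, 0), v = (4, 4):
u·v = 2·4 + 0·4 = 8 + 0 = 8.
|u| = √(2² + 0²) = √4, |v| = √(4² + 4²) = √32, so |u||v| = √(4·32) = √128.
cos θ = (u·v)/(|u||v|) = 8/√128 ≈ 0.707107
θ = arccos(0.707107) ≈ 45°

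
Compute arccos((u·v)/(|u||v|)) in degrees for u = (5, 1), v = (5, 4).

With u = (5, 1), v = (5, 4):
u·v = 5·5 + 1·4 = 25 + 4 = 29.
|u| = √(5² + 1²) = √26, |v| = √(5² + 4²) = √41, so |u||v| = √(26·41) = √1066.
cos θ = (u·v)/(|u||v|) = 29/√1066 ≈ 0.888218
θ = arccos(0.888218) ≈ 27.35°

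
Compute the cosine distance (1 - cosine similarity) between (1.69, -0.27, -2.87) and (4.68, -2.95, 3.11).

With u = (1.69, -0.27, -2.87), v = (4.68, -2.95, 3.11):
u·v = 1.69·4.68 + (-0.27)·(-2.95) + (-2.87)·3.11 = 7.9092 + 0.7965 + (-8.9257) = -0.22.
|u| = √(1.69² + (-0.27)² + (-2.87)²) = √(2.8561 + 0.0729 + 8.2369) = √11.1659, |v| = √(4.68² + (-2.95)² + 3.11²) = √(21.9024 + 8.7025 + 9.6721) = √40.277.
cos θ = (u·v)/(|u||v|) = -0.22/(√11.1659·√40.277) ≈ -0.0104
Cosine distance = 1 - cos θ ≈ 1 - (-0.0104) = 1.0104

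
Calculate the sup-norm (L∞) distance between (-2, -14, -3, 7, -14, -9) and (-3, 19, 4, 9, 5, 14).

max(|x_i - y_i|) = max(|-2 - (-3)|, |-14 - 19|, |-3 - 4|, |7 - 9|, |-14 - 5|, |-9 - 14|) = max(1, 33, 7, 2, 19, 23) = 33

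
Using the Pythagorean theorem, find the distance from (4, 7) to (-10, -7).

√(Σ(x_i - y_i)²) = √((4 - (-10))² + (7 - (-7))²)
= √(14² + 14²) = √(196 + 196) = √392 ≈ 19.799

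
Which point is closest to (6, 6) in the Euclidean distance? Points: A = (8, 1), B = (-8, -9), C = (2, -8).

Distances: d(A) ≈ 5.3852, d(B) ≈ 20.5183, d(C) ≈ 14.5602. Nearest: A = (8, 1) with distance 5.3852.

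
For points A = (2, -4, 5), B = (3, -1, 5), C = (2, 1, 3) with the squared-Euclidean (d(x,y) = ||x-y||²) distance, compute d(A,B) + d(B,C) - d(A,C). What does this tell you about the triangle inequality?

d(A,B) = 1² + 3² + 0² = 10, d(B,C) = 1² + 2² + 2² = 9, d(A,C) = 0² + 5² + 2² = 29.
d(A,B) + d(B,C) - d(A,C) = 10 + 9 - 29 = 19 - 29 = -10. This is < 0, so the triangle inequality FAILS for these points (squared-Euclidean is not a metric).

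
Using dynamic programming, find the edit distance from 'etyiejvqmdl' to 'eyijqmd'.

Let D[i][j] be the edit distance between the first i characters of 'etyiejvqmdl' and the first j characters of 'eyijqmd', with D[i][0] = i, D[0][j] = j, and D[i][j] = D[i-1][j-1] if the characters match, else 1 + min(D[i-1][j], D[i][j-1], D[i-1][j-1]). Filling the table (rows: prefixes of 'etyiejvqmdl', columns: prefixes of 'eyijqmd'):
     ε  e  y  i  j  q  m  d
  ε  0  1  2  3  4  5  6  7
  e  1  0  1  2  3  4  5  6
  t  2  1  1  2  3  4  5  6
  y  3  2  1  2  3  4  5  6
  i  4  3  2  1  2  3  4  5
  e  5  4  3  2  2  3  4  5
  j  6  5  4  3  2  3  4  5
  v  7  6  5  4  3  3  4  5
  q  8  7  6  5  4  3  4  5
  m  9  8  7  6  5  4  3  4
  d 10  9  8  7  6  5  4  3
  l 11 10  9  8  7  6  5  4
The bottom-right entry gives D[11][7] = 4, so no sequence of fewer than 4 edits works. Backtracking through the table gives one optimal edit sequence (4 edits):
  etyiejvqmdl → eyiejvqmdl (del t @2)
  eyiejvqmdl → eyijvqmdl (del e @4)
  eyijvqmdl → eyijqmdl (del v @5)
  eyijqmdl → eyijqmd (del l @8)
Edit distance = 4.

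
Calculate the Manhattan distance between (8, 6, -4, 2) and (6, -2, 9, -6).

Σ|x_i - y_i| = |8 - 6| + |6 - (-2)| + |-4 - 9| + |2 - (-6)| = 2 + 8 + 13 + 8 = 31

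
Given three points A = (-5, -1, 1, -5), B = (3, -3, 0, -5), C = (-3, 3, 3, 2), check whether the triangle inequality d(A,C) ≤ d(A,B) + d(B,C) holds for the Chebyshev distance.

d(A,B) = max(8, 2, 1, 0) = 8, d(B,C) = max(6, 6, 3, 7) = 7, d(A,C) = max(2, 4, 2, 7) = 7.
d(A,C) = 7 ≤ 8 + 7 = 15. Triangle inequality is satisfied.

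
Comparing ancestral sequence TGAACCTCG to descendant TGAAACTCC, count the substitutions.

Differing positions: 5, 9. Hamming distance = 2.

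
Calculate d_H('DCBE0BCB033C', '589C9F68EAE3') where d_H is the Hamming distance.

Differing positions: 1, 2, 3, 4, 5, 6, 7, 8, 9, 10, 11, 12. Hamming distance = 12.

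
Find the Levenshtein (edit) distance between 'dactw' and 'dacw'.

Let D[i][j] be the edit distance between the first i characters of 'dactw' and the first j characters of 'dacw', with D[i][0] = i, D[0][j] = j, and D[i][j] = D[i-1][j-1] if the characters match, else 1 + min(D[i-1][j], D[i][j-1], D[i-1][j-1]). Filling the table (rows: prefixes of 'dactw', columns: prefixes of 'dacw'):
     ε  d  a  c  w
  ε  0  1  2  3  4
  d  1  0  1  2  3
  a  2  1  0  1  2
  c  3  2  1  0  1
  t  4  3  2  1  1
  w  5  4  3  2  1
The bottom-right entry gives D[5][4] = 1, so no sequence of fewer than 1 edit works. Backtracking through the table gives one optimal edit sequence (1 edit):
  dactw → dacw (del t @4)
Edit distance = 1.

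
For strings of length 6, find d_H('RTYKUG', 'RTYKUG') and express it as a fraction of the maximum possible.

Differing positions: none. Hamming distance = 0. The maximum possible Hamming distance for length-6 strings is 6, so d_H/6 = 0/6 = 0.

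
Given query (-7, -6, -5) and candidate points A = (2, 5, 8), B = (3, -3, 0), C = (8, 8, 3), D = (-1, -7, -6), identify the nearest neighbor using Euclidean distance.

Distances: d(A) ≈ 19.2614, d(B) ≈ 11.5758, d(C) ≈ 22.0227, d(D) ≈ 6.1644. Nearest: D = (-1, -7, -6) with distance 6.1644.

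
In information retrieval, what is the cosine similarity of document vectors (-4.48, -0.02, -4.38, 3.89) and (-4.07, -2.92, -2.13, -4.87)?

With u = (-4.48, -0.02, -4.38, 3.89), v = (-4.07, -2.92, -2.13, -4.87):
u·v = (-4.48)·(-4.07) + (-0.02)·(-2.92) + (-4.38)·(-2.13) + 3.89·(-4.87) = 18.2336 + 0.0584 + 9.3294 + (-18.9443) = 8.6771.
|u| = √((-4.48)² + (-0.02)² + (-4.38)² + 3.89²) = √(20.0704 + 0.0004 + 19.1844 + 15.1321) = √54.3873, |v| = √((-4.07)² + (-2.92)² + (-2.13)² + (-4.87)²) = √(16.5649 + 8.5264 + 4.5369 + 23.7169) = √53.3451.
cos θ = (u·v)/(|u||v|) = 8.6771/(√54.3873·√53.3451) ≈ 0.1611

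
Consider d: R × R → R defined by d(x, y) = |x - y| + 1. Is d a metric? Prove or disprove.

No. d fails identity of indiscernibles (specifically d(x,x) = 0): d(-8, -8) = |-8 - (-8)| + 1 = 0 + 1 = 1 ≠ 0.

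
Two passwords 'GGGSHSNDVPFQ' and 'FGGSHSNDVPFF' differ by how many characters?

Differing positions: 1, 12. Hamming distance = 2.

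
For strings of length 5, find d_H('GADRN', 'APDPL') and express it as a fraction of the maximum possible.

Differing positions: 1, 2, 4, 5. Hamming distance = 4. The maximum possible Hamming distance for length-5 strings is 5, so d_H/5 = 4/5 = 0.8.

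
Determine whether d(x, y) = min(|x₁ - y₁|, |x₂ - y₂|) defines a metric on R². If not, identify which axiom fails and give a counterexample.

No. d fails identity of indiscernibles: take x = (5, 0) and y = (5, 6). Then d(x,y) = min(|5 - 5|, |0 - 6|) = min(0, 6) = 0, yet x ≠ y.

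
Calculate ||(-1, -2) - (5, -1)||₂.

√(Σ(x_i - y_i)²) = √((-1 - 5)² + (-2 - (-1))²)
= √((-6)² + (-1)²) = √(36 + 1) = √37 ≈ 6.0828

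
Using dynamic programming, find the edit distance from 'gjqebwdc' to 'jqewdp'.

Let D[i][j] be the edit distance between the first i characters of 'gjqebwdc' and the first j characters of 'jqewdp', with D[i][0] = i, D[0][j] = j, and D[i][j] = D[i-1][j-1] if the characters match, else 1 + min(D[i-1][j], D[i][j-1], D[i-1][j-1]). Filling the table (rows: prefixes of 'gjqebwdc', columns: prefixes of 'jqewdp'):
     ε  j  q  e  w  d  p
  ε  0  1  2  3  4  5  6
  g  1  1  2  3  4  5  6
  j  2  1  2  3  4  5  6
  q  3  2  1  2  3  4  5
  e  4  3  2  1  2  3  4
  b  5  4  3  2  2  3  4
  w  6  5  4  3  2  3  4
  d  7  6  5  4  3  2  3
  c  8  7  6  5  4  3  3
The bottom-right entry gives D[8][6] = 3, so no sequence of fewer than 3 edits works. Backtracking through the table gives one optimal edit sequence (3 edits):
  gjqebwdc → jqebwdc (del g @1)
  jqebwdc → jqewdc (del b @4)
  jqewdc → jqewdp (sub c→p @6)
Edit distance = 3.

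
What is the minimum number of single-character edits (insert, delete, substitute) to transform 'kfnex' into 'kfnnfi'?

Let D[i][j] be the edit distance between the first i characters of 'kfnex' and the first j characters of 'kfnnfi', with D[i][0] = i, D[0][j] = j, and D[i][j] = D[i-1][j-1] if the characters match, else 1 + min(D[i-1][j], D[i][j-1], D[i-1][j-1]). Filling the table (rows: prefixes of 'kfnex', columns: prefixes of 'kfnnfi'):
     ε  k  f  n  n  f  i
  ε  0  1  2  3  4  5  6
  k  1  0  1  2  3  4  5
  f  2  1  0  1  2  3  4
  n  3  2  1  0  1  2  3
  e  4  3  2  1  1  2  3
  x  5  4  3  2  2  2  3
The bottom-right entry gives D[5][6] = 3, so no sequence of fewer than 3 edits works. Backtracking through the table gives one optimal edit sequence (3 edits):
  kfnex → kfnnex (ins n @3)
  kfnnex → kfnnfx (sub e→f @5)
  kfnnfx → kfnnfi (sub x→i @6)
Edit distance = 3.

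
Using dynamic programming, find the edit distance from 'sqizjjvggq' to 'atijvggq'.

Let D[i][j] be the edit distance between the first i characters of 'sqizjjvggq' and the first j characters of 'atijvggq', with D[i][0] = i, D[0][j] = j, and D[i][j] = D[i-1][j-1] if the characters match, else 1 + min(D[i-1][j], D[i][j-1], D[i-1][j-1]). Filling the table (rows: prefixes of 'sqizjjvggq', columns: prefixes of 'atijvggq'):
     ε  a  t  i  j  v  g  g  q
  ε  0  1  2  3  4  5  6  7  8
  s  1  1  2  3  4  5  6  7  8
  q  2  2  2  3  4  5  6  7  7
  i  3  3  3  2  3  4  5  6  7
  z  4  4  4  3  3  4  5  6  7
  j  5  5  5  4  3  4  5  6  7
  j  6  6  6  5  4  4  5  6  7
  v  7  7  7  6  5  4  5  6  7
  g  8  8  8  7  6  5  4  5  6
  g  9  9  9  8  7  6  5  4  5
  q 10 10 10  9  8  7  6  5  4
The bottom-right entry gives D[10][8] = 4, so no sequence of fewer than 4 edits works. Backtracking through the table gives one optimal edit sequence (4 edits):
  sqizjjvggq → aqizjjvggq (sub s→a @1)
  aqizjjvggq → atizjjvggq (sub q→t @2)
  atizjjvggq → atijjvggq (del z @4)
  atijjvggq → atijvggq (del j @4)
Edit distance = 4.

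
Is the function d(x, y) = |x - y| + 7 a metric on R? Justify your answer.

No. d fails identity of indiscernibles (specifically d(x,x) = 0): d(8, 8) = |8 - 8| + 7 = 0 + 7 = 7 ≠ 0.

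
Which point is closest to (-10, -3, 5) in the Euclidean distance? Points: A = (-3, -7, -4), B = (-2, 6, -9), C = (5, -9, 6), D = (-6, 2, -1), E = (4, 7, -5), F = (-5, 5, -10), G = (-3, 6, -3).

Distances: d(A) ≈ 12.083, d(B) ≈ 18.4662, d(C) ≈ 16.1864, d(D) ≈ 8.775, d(E) ≈ 19.8997, d(F) ≈ 17.72, d(G) ≈ 13.9284. Nearest: D = (-6, 2, -1) with distance 8.775.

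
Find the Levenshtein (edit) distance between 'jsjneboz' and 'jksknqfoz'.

Let D[i][j] be the edit distance between the first i characters of 'jsjneboz' and the first j characters of 'jksknqfoz', with D[i][0] = i, D[0][j] = j, and D[i][j] = D[i-1][j-1] if the characters match, else 1 + min(D[i-1][j], D[i][j-1], D[i-1][j-1]). Filling the table (rows: prefixes of 'jsjneboz', columns: prefixes of 'jksknqfoz'):
     ε  j  k  s  k  n  q  f  o  z
  ε  0  1  2  3  4  5  6  7  8  9
  j  1  0  1  2  3  4  5  6  7  8
  s  2  1  1  1  2  3  4  5  6  7
  j  3  2  2  2  2  3  4  5  6  7
  n  4  3  3  3  3  2  3  4  5  6
  e  5  4  4  4  4  3  3  4  5  6
  b  6  5  5  5  5  4  4  4  5  6
  o  7  6  6  6  6  5  5  5  4  5
  z  8  7  7  7  7  6  6  6  5  4
The bottom-right entry gives D[8][9] = 4, so no sequence of fewer than 4 edits works. Backtracking through the table gives one optimal edit sequence (4 edits):
  jsjneboz → jksjneboz (ins k @2)
  jksjneboz → jkskneboz (sub j→k @4)
  jkskneboz → jksknqboz (sub e→q @6)
  jksknqboz → jksknqfoz (sub b→f @7)
Edit distance = 4.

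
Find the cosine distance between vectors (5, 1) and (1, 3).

With u = (5, 1), v = (1, 3):
u·v = 5·1 + 1·3 = 5 + 3 = 8.
|u| = √(5² + 1²) = √26, |v| = √(1² + 3²) = √10, so |u||v| = √(26·10) = √260.
cos θ = (u·v)/(|u||v|) = 8/√260 ≈ 0.4961
Cosine distance = 1 - cos θ ≈ 1 - 0.4961 = 0.5039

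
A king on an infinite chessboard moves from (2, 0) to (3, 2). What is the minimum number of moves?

max(|x_i - y_i|) = max(|2 - 3|, |0 - 2|) = max(1, 2) = 2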